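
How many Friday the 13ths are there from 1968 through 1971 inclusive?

Friday-the-13ths by year:
1968: Sep, Dec
1969: Jun
1970: Feb, Mar, Nov
1971: Aug

7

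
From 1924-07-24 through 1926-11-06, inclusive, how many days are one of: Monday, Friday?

239

1924-07-24 is a Thursday.
That's 836 days from start to end, counting both.
836 = 7 × 119 + 3, so there are 119 full weeks plus 3 extra days.
Each full week contributes 2 days from the set (Mon, Fri): 119 × 2 = 238.
The 3 extra days are Thursday, Friday, Saturday — 1 of them qualifies.
Total: 238 + 1 = 239.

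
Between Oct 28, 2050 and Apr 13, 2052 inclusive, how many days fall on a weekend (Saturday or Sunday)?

Oct 28, 2050 is a Friday.
That's 534 days from start to end, counting both.
534 = 7 × 76 + 2, so there are 76 full weeks plus 2 extra days.
Each full week contributes 2 weekend days (Sat, Sun): 76 × 2 = 152.
The 2 extra days are Friday, Saturday — 1 of them qualifies.
Total: 152 + 1 = 153.

153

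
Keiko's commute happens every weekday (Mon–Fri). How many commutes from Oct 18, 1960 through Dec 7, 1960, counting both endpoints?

Oct 18, 1960 is a Tuesday.
The range spans 51 days (inclusive of both endpoints).
51 = 7 × 7 + 2, so there are 7 full weeks plus 2 extra days.
Each full week contributes 5 weekdays (Mon–Fri): 7 × 5 = 35.
The 2 extra days are Tue, Wed — 2 of them qualify.
Total: 35 + 2 = 37.

37 weekdays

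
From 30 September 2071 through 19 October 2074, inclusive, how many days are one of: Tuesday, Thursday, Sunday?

478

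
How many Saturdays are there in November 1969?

5

1969-11-01 is a Saturday.
That's 30 days from start to end, counting both.
30 = 7 × 4 + 2, so there are 4 full weeks plus 2 extra days.
Each full week contributes one Saturday: 4 so far.
The 2 extra days are Saturday, Sunday — 1 of them qualifies.
Total: 4 + 1 = 5.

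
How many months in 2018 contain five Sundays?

A month has five Sundays exactly when Sunday falls within its first (length − 28) days.
Jan: 31 days, starts Mon → 5 of Mon, Tue, Wed
Feb: 28 days, starts Thu → 5 of (none)
Mar: 31 days, starts Thu → 5 of Thu, Fri, Sat
Apr: 30 days, starts Sun → 5 of Sun, Mon ✓
May: 31 days, starts Tue → 5 of Tue, Wed, Thu
Jun: 30 days, starts Fri → 5 of Fri, Sat
Jul: 31 days, starts Sun → 5 of Sun, Mon, Tue ✓
Aug: 31 days, starts Wed → 5 of Wed, Thu, Fri
Sep: 30 days, starts Sat → 5 of Sat, Sun ✓
Oct: 31 days, starts Mon → 5 of Mon, Tue, Wed
Nov: 30 days, starts Thu → 5 of Thu, Fri
Dec: 31 days, starts Sat → 5 of Sat, Sun, Mon ✓
Months with five Sundays: Apr, Jul, Sep, Dec.

4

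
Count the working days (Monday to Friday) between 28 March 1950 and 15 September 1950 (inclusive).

28 March 1950 is a Tuesday.
From 28 March 1950 to 15 September 1950 is 172 days inclusive.
172 = 7 × 24 + 4, so there are 24 full weeks plus 4 extra days.
Each full week contributes 5 weekdays (Mon–Fri): 24 × 5 = 120.
The 4 extra days are Tuesday, Wednesday, Thursday, Friday — 4 of them qualify.
Total: 120 + 4 = 124.

124 weekdays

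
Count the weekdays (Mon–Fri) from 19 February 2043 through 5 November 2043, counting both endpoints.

186

19 February 2043 is a Thursday.
The range spans 260 days (inclusive of both endpoints).
260 = 7 × 37 + 1, so there are 37 full weeks plus 1 extra day.
Each full week contributes 5 weekdays (Mon–Fri): 37 × 5 = 185.
The 1 extra day is Thursday — 1 of them qualifies.
Total: 185 + 1 = 186.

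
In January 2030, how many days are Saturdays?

4

Jan 1, 2030 is a Tuesday.
That's 31 days from start to end, counting both.
31 = 7 × 4 + 3, so there are 4 full weeks plus 3 extra days.
Each full week contributes one Saturday: 4 so far.
The 3 extra days are Tue, Wed, Thu — none qualify.
Total: 4 + 0 = 4.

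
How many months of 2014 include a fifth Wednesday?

5

A month has five Wednesdays exactly when Wednesday falls within its first (length − 28) days.
Jan: 31 days, starts Wed → 5 of Wed, Thu, Fri ✓
Feb: 28 days, starts Sat → 5 of (none)
Mar: 31 days, starts Sat → 5 of Sat, Sun, Mon
Apr: 30 days, starts Tue → 5 of Tue, Wed ✓
May: 31 days, starts Thu → 5 of Thu, Fri, Sat
Jun: 30 days, starts Sun → 5 of Sun, Mon
Jul: 31 days, starts Tue → 5 of Tue, Wed, Thu ✓
Aug: 31 days, starts Fri → 5 of Fri, Sat, Sun
Sep: 30 days, starts Mon → 5 of Mon, Tue
Oct: 31 days, starts Wed → 5 of Wed, Thu, Fri ✓
Nov: 30 days, starts Sat → 5 of Sat, Sun
Dec: 31 days, starts Mon → 5 of Mon, Tue, Wed ✓
Months with five Wednesdays: Jan, Apr, Jul, Oct, Dec.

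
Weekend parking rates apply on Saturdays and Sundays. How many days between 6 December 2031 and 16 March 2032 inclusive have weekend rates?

30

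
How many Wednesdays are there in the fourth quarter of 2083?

1 October 2083 is a Friday.
That's 92 days from start to end, counting both.
92 = 7 × 13 + 1, so there are 13 full weeks plus 1 extra day.
Each full week contributes one Wednesday: 13 so far.
The 1 extra day is Friday — none qualify.
Total: 13 + 0 = 13.

13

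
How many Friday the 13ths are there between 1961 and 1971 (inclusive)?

Friday-the-13ths by year:
1961: Jan, Oct
1962: Apr, Jul
1963: Sep, Dec
1964: Mar, Nov
1965: Aug
1966: May
1967: Jan, Oct
1968: Sep, Dec
1969: Jun
1970: Feb, Mar, Nov
1971: Aug

19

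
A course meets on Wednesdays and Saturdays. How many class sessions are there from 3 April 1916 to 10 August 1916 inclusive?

37

3 April 1916 is a Monday.
From 3 April 1916 to 10 August 1916 is 130 days inclusive.
130 = 7 × 18 + 4, so there are 18 full weeks plus 4 extra days.
Each full week contributes 2 days from the set (Wed, Sat): 18 × 2 = 36.
The 4 extra days are Mon, Tue, Wed, Thu — 1 of them qualifies.
Total: 36 + 1 = 37.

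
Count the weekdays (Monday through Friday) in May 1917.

1917-05-01 is a Tuesday.
That's 31 days from start to end, counting both.
31 = 7 × 4 + 3, so there are 4 full weeks plus 3 extra days.
Each full week contributes 5 weekdays (Mon–Fri): 4 × 5 = 20.
The 3 extra days are Tue, Wed, Thu — 3 of them qualify.
Total: 20 + 3 = 23.

23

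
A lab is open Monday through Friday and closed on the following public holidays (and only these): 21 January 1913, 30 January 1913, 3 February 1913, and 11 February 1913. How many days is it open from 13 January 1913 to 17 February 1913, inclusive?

22

13 January 1913 is a Monday.
The range spans 36 days (inclusive of both endpoints).
36 = 7 × 5 + 1, so there are 5 full weeks plus 1 extra day.
Each full week contributes 5 weekdays (Mon–Fri): 5 × 5 = 25.
The 1 extra day is Monday — 1 of them qualifies.
Total: 25 + 1 = 26.
Holidays: 21 January 1913 (Tue); 30 January 1913 (Thu); 3 February 1913 (Mon); 11 February 1913 (Tue).
All 4 holidays fall on weekdays, so subtract 4.
Business days: 26 − 4 = 22.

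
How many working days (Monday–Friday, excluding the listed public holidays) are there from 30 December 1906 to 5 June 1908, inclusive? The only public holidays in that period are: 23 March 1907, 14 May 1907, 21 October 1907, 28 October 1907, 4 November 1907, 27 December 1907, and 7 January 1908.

369 working days

30 December 1906 is a Sunday.
The range spans 524 days (inclusive of both endpoints).
524 = 7 × 74 + 6, so there are 74 full weeks plus 6 extra days.
Each full week contributes 5 weekdays (Mon–Fri): 74 × 5 = 370.
The 6 extra days are Sunday, Monday, Tuesday, Wednesday, Thursday, Friday — 5 of them qualify.
Total: 370 + 5 = 375.
Holidays: 23 March 1907 (Sat); 14 May 1907 (Tue); 21 October 1907 (Mon); 28 October 1907 (Mon); 4 November 1907 (Mon); 27 December 1907 (Fri); 7 January 1908 (Tue).
6 of the 7 holidays fall on weekdays; the rest are weekends and were already excluded.
Business days: 375 − 6 = 369.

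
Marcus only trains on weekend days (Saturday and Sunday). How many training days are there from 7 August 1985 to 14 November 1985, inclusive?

28

7 August 1985 is a Wednesday.
From 7 August 1985 to 14 November 1985 is 100 days inclusive.
100 = 7 × 14 + 2, so there are 14 full weeks plus 2 extra days.
Each full week contributes 2 weekend days (Sat, Sun): 14 × 2 = 28.
The 2 extra days are Wednesday, Thursday — none qualify.
Total: 28 + 0 = 28.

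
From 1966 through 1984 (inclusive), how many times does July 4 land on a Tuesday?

3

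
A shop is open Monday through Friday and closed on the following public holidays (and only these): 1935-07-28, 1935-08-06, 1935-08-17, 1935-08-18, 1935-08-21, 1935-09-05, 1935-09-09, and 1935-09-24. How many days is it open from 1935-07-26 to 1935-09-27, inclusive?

1935-07-26 is a Friday.
The range spans 64 days (inclusive of both endpoints).
64 = 7 × 9 + 1, so there are 9 full weeks plus 1 extra day.
Each full week contributes 5 weekdays (Mon–Fri): 9 × 5 = 45.
The 1 extra day is Fri — 1 of them qualifies.
Total: 45 + 1 = 46.
Holidays: 1935-07-28 (Sun); 1935-08-06 (Tue); 1935-08-17 (Sat); 1935-08-18 (Sun); 1935-08-21 (Wed); 1935-09-05 (Thu); 1935-09-09 (Mon); 1935-09-24 (Tue).
5 of the 8 holidays fall on weekdays; the rest are weekends and were already excluded.
Business days: 46 − 5 = 41.

41 business days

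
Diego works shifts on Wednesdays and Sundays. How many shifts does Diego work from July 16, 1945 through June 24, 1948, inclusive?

July 16, 1945 is a Monday.
The range spans 1075 days (inclusive of both endpoints).
1075 = 7 × 153 + 4, so there are 153 full weeks plus 4 extra days.
Each full week contributes 2 days from the set (Wed, Sun): 153 × 2 = 306.
The 4 extra days are Monday, Tuesday, Wednesday, Thursday — 1 of them qualifies.
Total: 306 + 1 = 307.

307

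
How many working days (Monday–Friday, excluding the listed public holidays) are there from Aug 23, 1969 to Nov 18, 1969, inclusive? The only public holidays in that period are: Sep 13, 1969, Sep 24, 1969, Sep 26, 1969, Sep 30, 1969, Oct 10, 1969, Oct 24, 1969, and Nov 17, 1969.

Aug 23, 1969 is a Saturday.
The range spans 88 days (inclusive of both endpoints).
88 = 7 × 12 + 4, so there are 12 full weeks plus 4 extra days.
Each full week contributes 5 weekdays (Mon–Fri): 12 × 5 = 60.
The 4 extra days are Sat, Sun, Mon, Tue — 2 of them qualify.
Total: 60 + 2 = 62.
Holidays: Sep 13, 1969 (Sat); Sep 24, 1969 (Wed); Sep 26, 1969 (Fri); Sep 30, 1969 (Tue); Oct 10, 1969 (Fri); Oct 24, 1969 (Fri); Nov 17, 1969 (Mon).
6 of the 7 holidays fall on weekdays; the rest are weekends and were already excluded.
Business days: 62 − 6 = 56.

56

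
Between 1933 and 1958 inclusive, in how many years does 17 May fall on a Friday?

4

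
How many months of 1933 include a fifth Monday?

4

A month has five Mondays exactly when Monday falls within its first (length − 28) days.
Jan: 31 days, starts Sun → 5 of Sun, Mon, Tue ✓
Feb: 28 days, starts Wed → 5 of (none)
Mar: 31 days, starts Wed → 5 of Wed, Thu, Fri
Apr: 30 days, starts Sat → 5 of Sat, Sun
May: 31 days, starts Mon → 5 of Mon, Tue, Wed ✓
Jun: 30 days, starts Thu → 5 of Thu, Fri
Jul: 31 days, starts Sat → 5 of Sat, Sun, Mon ✓
Aug: 31 days, starts Tue → 5 of Tue, Wed, Thu
Sep: 30 days, starts Fri → 5 of Fri, Sat
Oct: 31 days, starts Sun → 5 of Sun, Mon, Tue ✓
Nov: 30 days, starts Wed → 5 of Wed, Thu
Dec: 31 days, starts Fri → 5 of Fri, Sat, Sun
Months with five Mondays: Jan, May, Jul, Oct.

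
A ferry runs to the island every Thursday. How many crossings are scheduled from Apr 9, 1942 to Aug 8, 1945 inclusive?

174

Apr 9, 1942 is a Thursday.
That's 1218 days from start to end, counting both.
1218 = 7 × 174, so the span is exactly 174 full weeks.
Each full week contributes one Thursday: 174 so far.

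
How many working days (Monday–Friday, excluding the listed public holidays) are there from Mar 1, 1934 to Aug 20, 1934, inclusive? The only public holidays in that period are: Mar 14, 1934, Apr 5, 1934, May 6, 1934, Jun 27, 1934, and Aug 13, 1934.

119

Mar 1, 1934 is a Thursday.
From Mar 1, 1934 to Aug 20, 1934 is 173 days inclusive.
173 = 7 × 24 + 5, so there are 24 full weeks plus 5 extra days.
Each full week contributes 5 weekdays (Mon–Fri): 24 × 5 = 120.
The 5 extra days are Thursday, Friday, Saturday, Sunday, Monday — 3 of them qualify.
Total: 120 + 3 = 123.
Holidays: Mar 14, 1934 (Wed); Apr 5, 1934 (Thu); May 6, 1934 (Sun); Jun 27, 1934 (Wed); Aug 13, 1934 (Mon).
4 of the 5 holidays fall on weekdays; the rest are weekends and were already excluded.
Business days: 123 − 4 = 119.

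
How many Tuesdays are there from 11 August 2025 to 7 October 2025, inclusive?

9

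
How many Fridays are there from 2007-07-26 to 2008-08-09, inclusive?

2007-07-26 is a Thursday.
The range spans 381 days (inclusive of both endpoints).
381 = 7 × 54 + 3, so there are 54 full weeks plus 3 extra days.
Each full week contributes one Friday: 54 so far.
The 3 extra days are Thursday, Friday, Saturday — 1 of them qualifies.
Total: 54 + 1 = 55.

55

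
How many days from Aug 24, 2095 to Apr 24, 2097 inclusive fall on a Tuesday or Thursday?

Aug 24, 2095 is a Wednesday.
The range spans 610 days (inclusive of both endpoints).
610 = 7 × 87 + 1, so there are 87 full weeks plus 1 extra day.
Each full week contributes 2 days from the set (Tue, Thu): 87 × 2 = 174.
The 1 extra day is Wed — none qualify.
Total: 174 + 0 = 174.

174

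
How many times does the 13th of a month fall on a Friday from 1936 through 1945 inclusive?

16

Friday-the-13ths by year:
1936: Mar, Nov
1937: Aug
1938: May
1939: Jan, Oct
1940: Sep, Dec
1941: Jun
1942: Feb, Mar, Nov
1943: Aug
1944: Oct
1945: Apr, Jul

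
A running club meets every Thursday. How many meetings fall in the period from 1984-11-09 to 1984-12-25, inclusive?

1984-11-09 is a Friday.
That's 47 days from start to end, counting both.
47 = 7 × 6 + 5, so there are 6 full weeks plus 5 extra days.
Each full week contributes one Thursday: 6 so far.
The 5 extra days are Fri, Sat, Sun, Mon, Tue — none qualify.
Total: 6 + 0 = 6.

6 Thursdays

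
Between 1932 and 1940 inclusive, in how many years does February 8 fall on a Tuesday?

Day of week of February 8 in each year:
1932: Mon, 1933: Wed, 1934: Thu, 1935: Fri, 1936: Sat, 1937: Mon, 1938: Tue ✓, 1939: Wed, 1940: Thu
Tuesdays: 1938.

1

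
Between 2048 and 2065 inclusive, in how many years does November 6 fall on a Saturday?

3

Day of week of November 6 in each year:
2048: Fri, 2049: Sat ✓, 2050: Sun, 2051: Mon, 2052: Wed, 2053: Thu, 2054: Fri, 2055: Sat ✓, 2056: Mon, 2057: Tue, 2058: Wed, 2059: Thu, 2060: Sat ✓, 2061: Sun, 2062: Mon, 2063: Tue, 2064: Thu, 2065: Fri
Saturdays: 2049, 2055, 2060.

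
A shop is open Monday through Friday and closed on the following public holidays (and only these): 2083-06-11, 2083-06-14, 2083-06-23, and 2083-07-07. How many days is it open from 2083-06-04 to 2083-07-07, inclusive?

20

2083-06-04 is a Friday.
From 2083-06-04 to 2083-07-07 is 34 days inclusive.
34 = 7 × 4 + 6, so there are 4 full weeks plus 6 extra days.
Each full week contributes 5 weekdays (Mon–Fri): 4 × 5 = 20.
The 6 extra days are Friday, Saturday, Sunday, Monday, Tuesday, Wednesday — 4 of them qualify.
Total: 20 + 4 = 24.
Holidays: 2083-06-11 (Fri); 2083-06-14 (Mon); 2083-06-23 (Wed); 2083-07-07 (Wed).
All 4 holidays fall on weekdays, so subtract 4.
Business days: 24 − 4 = 20.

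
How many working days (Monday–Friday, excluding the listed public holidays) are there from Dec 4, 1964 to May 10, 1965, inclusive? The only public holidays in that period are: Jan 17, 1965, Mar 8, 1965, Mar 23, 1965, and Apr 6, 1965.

Dec 4, 1964 is a Friday.
That's 158 days from start to end, counting both.
158 = 7 × 22 + 4, so there are 22 full weeks plus 4 extra days.
Each full week contributes 5 weekdays (Mon–Fri): 22 × 5 = 110.
The 4 extra days are Friday, Saturday, Sunday, Monday — 2 of them qualify.
Total: 110 + 2 = 112.
Holidays: Jan 17, 1965 (Sun); Mar 8, 1965 (Mon); Mar 23, 1965 (Tue); Apr 6, 1965 (Tue).
3 of the 4 holidays fall on weekdays; the rest are weekends and were already excluded.
Business days: 112 − 3 = 109.

109 working days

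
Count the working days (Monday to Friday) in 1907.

Jan 1, 1907 is a Tuesday.
The range spans 365 days (inclusive of both endpoints).
365 = 7 × 52 + 1, so there are 52 full weeks plus 1 extra day.
Each full week contributes 5 weekdays (Mon–Fri): 52 × 5 = 260.
The 1 extra day is Tuesday — 1 of them qualifies.
Total: 260 + 1 = 261.

261 weekdays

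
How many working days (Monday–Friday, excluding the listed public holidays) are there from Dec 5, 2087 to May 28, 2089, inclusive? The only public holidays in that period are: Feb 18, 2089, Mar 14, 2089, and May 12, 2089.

383

Dec 5, 2087 is a Friday.
From Dec 5, 2087 to May 28, 2089 is 541 days inclusive.
541 = 7 × 77 + 2, so there are 77 full weeks plus 2 extra days.
Each full week contributes 5 weekdays (Mon–Fri): 77 × 5 = 385.
The 2 extra days are Fri, Sat — 1 of them qualifies.
Total: 385 + 1 = 386.
Holidays: Feb 18, 2089 (Fri); Mar 14, 2089 (Mon); May 12, 2089 (Thu).
All 3 holidays fall on weekdays, so subtract 3.
Business days: 386 − 3 = 383.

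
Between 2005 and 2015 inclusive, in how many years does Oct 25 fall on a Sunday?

Day of week of October 25 in each year:
2005: Tue, 2006: Wed, 2007: Thu, 2008: Sat, 2009: Sun ✓, 2010: Mon, 2011: Tue, 2012: Thu, 2013: Fri, 2014: Sat, 2015: Sun ✓
Sundays: 2009, 2015.

2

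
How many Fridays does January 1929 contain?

4

1929-01-01 is a Tuesday.
From 1929-01-01 to 1929-01-31 is 31 days inclusive.
31 = 7 × 4 + 3, so there are 4 full weeks plus 3 extra days.
Each full week contributes one Friday: 4 so far.
The 3 extra days are Tue, Wed, Thu — none qualify.
Total: 4 + 0 = 4.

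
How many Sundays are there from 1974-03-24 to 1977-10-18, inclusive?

187 Sundays

1974-03-24 is a Sunday.
That's 1305 days from start to end, counting both.
1305 = 7 × 186 + 3, so there are 186 full weeks plus 3 extra days.
Each full week contributes one Sunday: 186 so far.
The 3 extra days are Sun, Mon, Tue — 1 of them qualifies.
Total: 186 + 1 = 187.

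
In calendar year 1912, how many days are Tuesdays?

1 January 1912 is a Monday.
The range spans 366 days (inclusive of both endpoints).
366 = 7 × 52 + 2, so there are 52 full weeks plus 2 extra days.
Each full week contributes one Tuesday: 52 so far.
The 2 extra days are Mon, Tue — 1 of them qualifies.
Total: 52 + 1 = 53.

53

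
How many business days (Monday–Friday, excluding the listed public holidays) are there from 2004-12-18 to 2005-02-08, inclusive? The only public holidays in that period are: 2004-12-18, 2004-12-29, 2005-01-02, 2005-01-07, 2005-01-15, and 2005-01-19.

34

2004-12-18 is a Saturday.
The range spans 53 days (inclusive of both endpoints).
53 = 7 × 7 + 4, so there are 7 full weeks plus 4 extra days.
Each full week contributes 5 weekdays (Mon–Fri): 7 × 5 = 35.
The 4 extra days are Saturday, Sunday, Monday, Tuesday — 2 of them qualify.
Total: 35 + 2 = 37.
Holidays: 2004-12-18 (Sat); 2004-12-29 (Wed); 2005-01-02 (Sun); 2005-01-07 (Fri); 2005-01-15 (Sat); 2005-01-19 (Wed).
3 of the 6 holidays fall on weekdays; the rest are weekends and were already excluded.
Business days: 37 − 3 = 34.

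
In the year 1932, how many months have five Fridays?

5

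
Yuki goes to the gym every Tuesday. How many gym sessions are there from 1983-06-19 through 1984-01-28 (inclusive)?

32 Tuesdays

1983-06-19 is a Sunday.
That's 224 days from start to end, counting both.
224 = 7 × 32, so the span is exactly 32 full weeks.
Each full week contributes one Tuesday: 32 so far.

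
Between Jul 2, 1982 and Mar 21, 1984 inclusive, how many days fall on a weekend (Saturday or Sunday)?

180

Jul 2, 1982 is a Friday.
From Jul 2, 1982 to Mar 21, 1984 is 629 days inclusive.
629 = 7 × 89 + 6, so there are 89 full weeks plus 6 extra days.
Each full week contributes 2 weekend days (Sat, Sun): 89 × 2 = 178.
The 6 extra days are Fri, Sat, Sun, Mon, Tue, Wed — 2 of them qualify.
Total: 178 + 2 = 180.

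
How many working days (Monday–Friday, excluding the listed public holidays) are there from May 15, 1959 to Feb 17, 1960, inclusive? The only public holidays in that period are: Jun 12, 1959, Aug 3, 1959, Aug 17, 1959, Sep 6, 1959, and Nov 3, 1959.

195

May 15, 1959 is a Friday.
That's 279 days from start to end, counting both.
279 = 7 × 39 + 6, so there are 39 full weeks plus 6 extra days.
Each full week contributes 5 weekdays (Mon–Fri): 39 × 5 = 195.
The 6 extra days are Fri, Sat, Sun, Mon, Tue, Wed — 4 of them qualify.
Total: 195 + 4 = 199.
Holidays: Jun 12, 1959 (Fri); Aug 3, 1959 (Mon); Aug 17, 1959 (Mon); Sep 6, 1959 (Sun); Nov 3, 1959 (Tue).
4 of the 5 holidays fall on weekdays; the rest are weekends and were already excluded.
Business days: 199 − 4 = 195.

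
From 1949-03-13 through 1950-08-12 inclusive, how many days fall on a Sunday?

1949-03-13 is a Sunday.
The range spans 518 days (inclusive of both endpoints).
518 = 7 × 74, so the span is exactly 74 full weeks.
Each full week contributes one Sunday: 74 so far.

74 Sundays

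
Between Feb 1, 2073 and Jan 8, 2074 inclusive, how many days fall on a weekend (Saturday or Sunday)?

98

Feb 1, 2073 is a Wednesday.
The range spans 342 days (inclusive of both endpoints).
342 = 7 × 48 + 6, so there are 48 full weeks plus 6 extra days.
Each full week contributes 2 weekend days (Sat, Sun): 48 × 2 = 96.
The 6 extra days are Wed, Thu, Fri, Sat, Sun, Mon — 2 of them qualify.
Total: 96 + 2 = 98.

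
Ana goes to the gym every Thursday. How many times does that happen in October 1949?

1949-10-01 is a Saturday.
From 1949-10-01 to 1949-10-31 is 31 days inclusive.
31 = 7 × 4 + 3, so there are 4 full weeks plus 3 extra days.
Each full week contributes one Thursday: 4 so far.
The 3 extra days are Saturday, Sunday, Monday — none qualify.
Total: 4 + 0 = 4.

4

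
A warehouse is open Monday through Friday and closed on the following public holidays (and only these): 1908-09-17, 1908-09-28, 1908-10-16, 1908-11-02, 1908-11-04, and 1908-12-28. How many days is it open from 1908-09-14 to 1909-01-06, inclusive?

1908-09-14 is a Monday.
The range spans 115 days (inclusive of both endpoints).
115 = 7 × 16 + 3, so there are 16 full weeks plus 3 extra days.
Each full week contributes 5 weekdays (Mon–Fri): 16 × 5 = 80.
The 3 extra days are Monday, Tuesday, Wednesday — 3 of them qualify.
Total: 80 + 3 = 83.
Holidays: 1908-09-17 (Thu); 1908-09-28 (Mon); 1908-10-16 (Fri); 1908-11-02 (Mon); 1908-11-04 (Wed); 1908-12-28 (Mon).
All 6 holidays fall on weekdays, so subtract 6.
Business days: 83 − 6 = 77.

77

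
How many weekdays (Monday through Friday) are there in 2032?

262 weekdays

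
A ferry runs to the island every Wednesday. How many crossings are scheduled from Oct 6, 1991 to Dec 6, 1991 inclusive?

Oct 6, 1991 is a Sunday.
That's 62 days from start to end, counting both.
62 = 7 × 8 + 6, so there are 8 full weeks plus 6 extra days.
Each full week contributes one Wednesday: 8 so far.
The 6 extra days are Sunday, Monday, Tuesday, Wednesday, Thursday, Friday — 1 of them qualifies.
Total: 8 + 1 = 9.

9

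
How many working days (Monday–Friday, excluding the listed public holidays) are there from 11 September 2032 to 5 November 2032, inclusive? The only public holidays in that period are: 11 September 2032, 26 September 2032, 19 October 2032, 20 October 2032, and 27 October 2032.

37 working days

11 September 2032 is a Saturday.
The range spans 56 days (inclusive of both endpoints).
56 = 7 × 8, so the span is exactly 8 full weeks.
Each full week contributes 5 weekdays (Mon–Fri): 8 × 5 = 40.
Total: 40.
Holidays: 11 September 2032 (Sat); 26 September 2032 (Sun); 19 October 2032 (Tue); 20 October 2032 (Wed); 27 October 2032 (Wed).
3 of the 5 holidays fall on weekdays; the rest are weekends and were already excluded.
Business days: 40 − 3 = 37.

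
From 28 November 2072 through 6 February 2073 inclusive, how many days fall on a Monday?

11 Mondays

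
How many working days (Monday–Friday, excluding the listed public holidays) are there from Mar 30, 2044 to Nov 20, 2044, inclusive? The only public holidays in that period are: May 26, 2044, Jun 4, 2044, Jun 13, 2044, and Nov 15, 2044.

165 working days

Mar 30, 2044 is a Wednesday.
The range spans 236 days (inclusive of both endpoints).
236 = 7 × 33 + 5, so there are 33 full weeks plus 5 extra days.
Each full week contributes 5 weekdays (Mon–Fri): 33 × 5 = 165.
The 5 extra days are Wed, Thu, Fri, Sat, Sun — 3 of them qualify.
Total: 165 + 3 = 168.
Holidays: May 26, 2044 (Thu); Jun 4, 2044 (Sat); Jun 13, 2044 (Mon); Nov 15, 2044 (Tue).
3 of the 4 holidays fall on weekdays; the rest are weekends and were already excluded.
Business days: 168 − 3 = 165.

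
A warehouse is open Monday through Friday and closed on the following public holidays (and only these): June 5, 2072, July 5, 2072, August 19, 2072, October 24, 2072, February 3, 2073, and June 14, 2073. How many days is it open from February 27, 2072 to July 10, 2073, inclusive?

351 working days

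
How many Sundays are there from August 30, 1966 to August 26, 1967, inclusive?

August 30, 1966 is a Tuesday.
From August 30, 1966 to August 26, 1967 is 362 days inclusive.
362 = 7 × 51 + 5, so there are 51 full weeks plus 5 extra days.
Each full week contributes one Sunday: 51 so far.
The 5 extra days are Tuesday, Wednesday, Thursday, Friday, Saturday — none qualify.
Total: 51 + 0 = 51.

51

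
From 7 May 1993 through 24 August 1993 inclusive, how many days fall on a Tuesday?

16

7 May 1993 is a Friday.
The range spans 110 days (inclusive of both endpoints).
110 = 7 × 15 + 5, so there are 15 full weeks plus 5 extra days.
Each full week contributes one Tuesday: 15 so far.
The 5 extra days are Friday, Saturday, Sunday, Monday, Tuesday — 1 of them qualifies.
Total: 15 + 1 = 16.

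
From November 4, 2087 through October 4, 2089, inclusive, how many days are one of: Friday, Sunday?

200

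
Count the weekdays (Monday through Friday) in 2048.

Jan 1, 2048 is a Wednesday.
From Jan 1, 2048 to Dec 31, 2048 is 366 days inclusive.
366 = 7 × 52 + 2, so there are 52 full weeks plus 2 extra days.
Each full week contributes 5 weekdays (Mon–Fri): 52 × 5 = 260.
The 2 extra days are Wednesday, Thursday — 2 of them qualify.
Total: 260 + 2 = 262.

262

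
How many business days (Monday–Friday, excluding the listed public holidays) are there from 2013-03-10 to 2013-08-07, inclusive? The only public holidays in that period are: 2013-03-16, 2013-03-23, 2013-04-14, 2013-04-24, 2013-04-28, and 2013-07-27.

107

2013-03-10 is a Sunday.
That's 151 days from start to end, counting both.
151 = 7 × 21 + 4, so there are 21 full weeks plus 4 extra days.
Each full week contributes 5 weekdays (Mon–Fri): 21 × 5 = 105.
The 4 extra days are Sunday, Monday, Tuesday, Wednesday — 3 of them qualify.
Total: 105 + 3 = 108.
Holidays: 2013-03-16 (Sat); 2013-03-23 (Sat); 2013-04-14 (Sun); 2013-04-24 (Wed); 2013-04-28 (Sun); 2013-07-27 (Sat).
1 of the 6 holidays fall on weekdays; the rest are weekends and were already excluded.
Business days: 108 − 1 = 107.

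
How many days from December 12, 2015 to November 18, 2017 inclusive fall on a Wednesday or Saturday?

203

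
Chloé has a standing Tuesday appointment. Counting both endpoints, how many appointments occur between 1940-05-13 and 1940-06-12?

1940-05-13 is a Monday.
The range spans 31 days (inclusive of both endpoints).
31 = 7 × 4 + 3, so there are 4 full weeks plus 3 extra days.
Each full week contributes one Tuesday: 4 so far.
The 3 extra days are Mon, Tue, Wed — 1 of them qualifies.
Total: 4 + 1 = 5.

5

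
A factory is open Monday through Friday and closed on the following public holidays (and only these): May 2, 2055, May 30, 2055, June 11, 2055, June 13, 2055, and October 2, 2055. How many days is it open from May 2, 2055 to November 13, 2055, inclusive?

139 business days

May 2, 2055 is a Sunday.
That's 196 days from start to end, counting both.
196 = 7 × 28, so the span is exactly 28 full weeks.
Each full week contributes 5 weekdays (Mon–Fri): 28 × 5 = 140.
Holidays: May 2, 2055 (Sun); May 30, 2055 (Sun); June 11, 2055 (Fri); June 13, 2055 (Sun); October 2, 2055 (Sat).
1 of the 5 holidays fall on weekdays; the rest are weekends and were already excluded.
Business days: 140 − 1 = 139.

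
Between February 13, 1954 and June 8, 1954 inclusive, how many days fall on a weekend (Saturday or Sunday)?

February 13, 1954 is a Saturday.
That's 116 days from start to end, counting both.
116 = 7 × 16 + 4, so there are 16 full weeks plus 4 extra days.
Each full week contributes 2 weekend days (Sat, Sun): 16 × 2 = 32.
The 4 extra days are Sat, Sun, Mon, Tue — 2 of them qualify.
Total: 32 + 2 = 34.

34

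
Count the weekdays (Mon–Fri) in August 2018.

August 1, 2018 is a Wednesday.
From August 1, 2018 to August 31, 2018 is 31 days inclusive.
31 = 7 × 4 + 3, so there are 4 full weeks plus 3 extra days.
Each full week contributes 5 weekdays (Mon–Fri): 4 × 5 = 20.
The 3 extra days are Wednesday, Thursday, Friday — 3 of them qualify.
Total: 20 + 3 = 23.

23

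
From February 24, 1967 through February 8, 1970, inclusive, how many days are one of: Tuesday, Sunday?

February 24, 1967 is a Friday.
That's 1081 days from start to end, counting both.
1081 = 7 × 154 + 3, so there are 154 full weeks plus 3 extra days.
Each full week contributes 2 days from the set (Tue, Sun): 154 × 2 = 308.
The 3 extra days are Friday, Saturday, Sunday — 1 of them qualifies.
Total: 308 + 1 = 309.

309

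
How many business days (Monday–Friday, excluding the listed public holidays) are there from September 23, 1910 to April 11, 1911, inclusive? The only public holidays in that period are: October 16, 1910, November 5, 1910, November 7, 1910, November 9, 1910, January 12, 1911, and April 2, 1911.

140 business days

September 23, 1910 is a Friday.
From September 23, 1910 to April 11, 1911 is 201 days inclusive.
201 = 7 × 28 + 5, so there are 28 full weeks plus 5 extra days.
Each full week contributes 5 weekdays (Mon–Fri): 28 × 5 = 140.
The 5 extra days are Friday, Saturday, Sunday, Monday, Tuesday — 3 of them qualify.
Total: 140 + 3 = 143.
Holidays: October 16, 1910 (Sun); November 5, 1910 (Sat); November 7, 1910 (Mon); November 9, 1910 (Wed); January 12, 1911 (Thu); April 2, 1911 (Sun).
3 of the 6 holidays fall on weekdays; the rest are weekends and were already excluded.
Business days: 143 − 3 = 140.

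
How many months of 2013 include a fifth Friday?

A month has five Fridays exactly when Friday falls within its first (length − 28) days.
Jan: 31 days, starts Tue → 5 of Tue, Wed, Thu
Feb: 28 days, starts Fri → 5 of (none)
Mar: 31 days, starts Fri → 5 of Fri, Sat, Sun ✓
Apr: 30 days, starts Mon → 5 of Mon, Tue
May: 31 days, starts Wed → 5 of Wed, Thu, Fri ✓
Jun: 30 days, starts Sat → 5 of Sat, Sun
Jul: 31 days, starts Mon → 5 of Mon, Tue, Wed
Aug: 31 days, starts Thu → 5 of Thu, Fri, Sat ✓
Sep: 30 days, starts Sun → 5 of Sun, Mon
Oct: 31 days, starts Tue → 5 of Tue, Wed, Thu
Nov: 30 days, starts Fri → 5 of Fri, Sat ✓
Dec: 31 days, starts Sun → 5 of Sun, Mon, Tue
Months with five Fridays: Mar, May, Aug, Nov.

4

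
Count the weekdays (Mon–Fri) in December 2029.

2029-12-01 is a Saturday.
The range spans 31 days (inclusive of both endpoints).
31 = 7 × 4 + 3, so there are 4 full weeks plus 3 extra days.
Each full week contributes 5 weekdays (Mon–Fri): 4 × 5 = 20.
The 3 extra days are Sat, Sun, Mon — 1 of them qualifies.
Total: 20 + 1 = 21.

21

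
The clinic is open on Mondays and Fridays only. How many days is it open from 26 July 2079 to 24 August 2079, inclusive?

26 July 2079 is a Wednesday.
From 26 July 2079 to 24 August 2079 is 30 days inclusive.
30 = 7 × 4 + 2, so there are 4 full weeks plus 2 extra days.
Each full week contributes 2 days from the set (Mon, Fri): 4 × 2 = 8.
The 2 extra days are Wednesday, Thursday — none qualify.
Total: 8 + 0 = 8.

8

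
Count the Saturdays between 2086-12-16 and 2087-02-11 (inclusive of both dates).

2086-12-16 is a Monday.
That's 58 days from start to end, counting both.
58 = 7 × 8 + 2, so there are 8 full weeks plus 2 extra days.
Each full week contributes one Saturday: 8 so far.
The 2 extra days are Mon, Tue — none qualify.
Total: 8 + 0 = 8.

8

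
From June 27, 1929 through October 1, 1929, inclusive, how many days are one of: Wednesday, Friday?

27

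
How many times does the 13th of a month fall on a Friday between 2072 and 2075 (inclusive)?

Friday-the-13ths by year:
2072: May
2073: Jan, Oct
2074: Apr, Jul
2075: Sep, Dec

7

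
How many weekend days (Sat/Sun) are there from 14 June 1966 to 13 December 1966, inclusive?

52

14 June 1966 is a Tuesday.
That's 183 days from start to end, counting both.
183 = 7 × 26 + 1, so there are 26 full weeks plus 1 extra day.
Each full week contributes 2 weekend days (Sat, Sun): 26 × 2 = 52.
The 1 extra day is Tuesday — none qualify.
Total: 52 + 0 = 52.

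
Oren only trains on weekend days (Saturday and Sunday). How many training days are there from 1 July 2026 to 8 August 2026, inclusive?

11

1 July 2026 is a Wednesday.
That's 39 days from start to end, counting both.
39 = 7 × 5 + 4, so there are 5 full weeks plus 4 extra days.
Each full week contributes 2 weekend days (Sat, Sun): 5 × 2 = 10.
The 4 extra days are Wednesday, Thursday, Friday, Saturday — 1 of them qualifies.
Total: 10 + 1 = 11.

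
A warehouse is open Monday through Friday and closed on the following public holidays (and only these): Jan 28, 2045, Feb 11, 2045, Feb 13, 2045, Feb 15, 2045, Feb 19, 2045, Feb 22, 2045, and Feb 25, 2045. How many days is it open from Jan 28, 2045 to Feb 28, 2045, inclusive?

19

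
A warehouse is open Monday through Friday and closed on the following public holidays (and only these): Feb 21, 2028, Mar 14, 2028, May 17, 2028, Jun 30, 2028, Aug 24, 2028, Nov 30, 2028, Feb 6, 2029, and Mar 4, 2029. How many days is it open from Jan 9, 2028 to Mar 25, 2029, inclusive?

Jan 9, 2028 is a Sunday.
From Jan 9, 2028 to Mar 25, 2029 is 442 days inclusive.
442 = 7 × 63 + 1, so there are 63 full weeks plus 1 extra day.
Each full week contributes 5 weekdays (Mon–Fri): 63 × 5 = 315.
The 1 extra day is Sun — none qualify.
Total: 315 + 0 = 315.
Holidays: Feb 21, 2028 (Mon); Mar 14, 2028 (Tue); May 17, 2028 (Wed); Jun 30, 2028 (Fri); Aug 24, 2028 (Thu); Nov 30, 2028 (Thu); Feb 6, 2029 (Tue); Mar 4, 2029 (Sun).
7 of the 8 holidays fall on weekdays; the rest are weekends and were already excluded.
Business days: 315 − 7 = 308.

308 business days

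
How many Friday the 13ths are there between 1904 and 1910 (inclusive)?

11

Friday-the-13ths by year:
1904: May
1905: Jan, Oct
1906: Apr, Jul
1907: Sep, Dec
1908: Mar, Nov
1909: Aug
1910: May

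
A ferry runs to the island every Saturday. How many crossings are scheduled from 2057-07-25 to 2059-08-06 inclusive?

106 Saturdays

2057-07-25 is a Wednesday.
The range spans 743 days (inclusive of both endpoints).
743 = 7 × 106 + 1, so there are 106 full weeks plus 1 extra day.
Each full week contributes one Saturday: 106 so far.
The 1 extra day is Wed — none qualify.
Total: 106 + 0 = 106.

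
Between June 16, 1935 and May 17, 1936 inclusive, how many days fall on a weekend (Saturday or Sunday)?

97

June 16, 1935 is a Sunday.
From June 16, 1935 to May 17, 1936 is 337 days inclusive.
337 = 7 × 48 + 1, so there are 48 full weeks plus 1 extra day.
Each full week contributes 2 weekend days (Sat, Sun): 48 × 2 = 96.
The 1 extra day is Sun — 1 of them qualifies.
Total: 96 + 1 = 97.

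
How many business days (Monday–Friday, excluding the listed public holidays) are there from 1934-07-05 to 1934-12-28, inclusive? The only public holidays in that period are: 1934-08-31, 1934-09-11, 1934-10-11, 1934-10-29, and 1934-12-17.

1934-07-05 is a Thursday.
That's 177 days from start to end, counting both.
177 = 7 × 25 + 2, so there are 25 full weeks plus 2 extra days.
Each full week contributes 5 weekdays (Mon–Fri): 25 × 5 = 125.
The 2 extra days are Thursday, Friday — 2 of them qualify.
Total: 125 + 2 = 127.
Holidays: 1934-08-31 (Fri); 1934-09-11 (Tue); 1934-10-11 (Thu); 1934-10-29 (Mon); 1934-12-17 (Mon).
All 5 holidays fall on weekdays, so subtract 5.
Business days: 127 − 5 = 122.

122 business days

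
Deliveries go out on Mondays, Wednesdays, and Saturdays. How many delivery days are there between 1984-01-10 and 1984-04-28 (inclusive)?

47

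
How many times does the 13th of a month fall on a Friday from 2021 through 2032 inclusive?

19

Friday-the-13ths by year:
2021: Aug
2022: May
2023: Jan, Oct
2024: Sep, Dec
2025: Jun
2026: Feb, Mar, Nov
2027: Aug
2028: Oct
2029: Apr, Jul
2030: Sep, Dec
2031: Jun
2032: Feb, Aug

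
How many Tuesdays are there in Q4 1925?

Oct 1, 1925 is a Thursday.
The range spans 92 days (inclusive of both endpoints).
92 = 7 × 13 + 1, so there are 13 full weeks plus 1 extra day.
Each full week contributes one Tuesday: 13 so far.
The 1 extra day is Thu — none qualify.
Total: 13 + 0 = 13.

13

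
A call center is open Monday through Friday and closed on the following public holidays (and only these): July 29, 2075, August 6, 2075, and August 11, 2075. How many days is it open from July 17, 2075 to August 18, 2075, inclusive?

July 17, 2075 is a Wednesday.
That's 33 days from start to end, counting both.
33 = 7 × 4 + 5, so there are 4 full weeks plus 5 extra days.
Each full week contributes 5 weekdays (Mon–Fri): 4 × 5 = 20.
The 5 extra days are Wednesday, Thursday, Friday, Saturday, Sunday — 3 of them qualify.
Total: 20 + 3 = 23.
Holidays: July 29, 2075 (Mon); August 6, 2075 (Tue); August 11, 2075 (Sun).
2 of the 3 holidays fall on weekdays; the rest are weekends and were already excluded.
Business days: 23 − 2 = 21.

21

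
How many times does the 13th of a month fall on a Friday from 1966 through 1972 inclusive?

Friday-the-13ths by year:
1966: May
1967: Jan, Oct
1968: Sep, Dec
1969: Jun
1970: Feb, Mar, Nov
1971: Aug
1972: Oct

11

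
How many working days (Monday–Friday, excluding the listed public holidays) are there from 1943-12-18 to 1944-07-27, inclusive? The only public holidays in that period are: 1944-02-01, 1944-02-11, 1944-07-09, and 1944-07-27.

156 working days

1943-12-18 is a Saturday.
That's 223 days from start to end, counting both.
223 = 7 × 31 + 6, so there are 31 full weeks plus 6 extra days.
Each full week contributes 5 weekdays (Mon–Fri): 31 × 5 = 155.
The 6 extra days are Sat, Sun, Mon, Tue, Wed, Thu — 4 of them qualify.
Total: 155 + 4 = 159.
Holidays: 1944-02-01 (Tue); 1944-02-11 (Fri); 1944-07-09 (Sun); 1944-07-27 (Thu).
3 of the 4 holidays fall on weekdays; the rest are weekends and were already excluded.
Business days: 159 − 3 = 156.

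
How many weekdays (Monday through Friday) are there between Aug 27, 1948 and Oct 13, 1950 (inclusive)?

556 weekdays

Aug 27, 1948 is a Friday.
From Aug 27, 1948 to Oct 13, 1950 is 778 days inclusive.
778 = 7 × 111 + 1, so there are 111 full weeks plus 1 extra day.
Each full week contributes 5 weekdays (Mon–Fri): 111 × 5 = 555.
The 1 extra day is Friday — 1 of them qualifies.
Total: 555 + 1 = 556.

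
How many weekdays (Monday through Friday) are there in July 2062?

Jul 1, 2062 is a Saturday.
From Jul 1, 2062 to Jul 31, 2062 is 31 days inclusive.
31 = 7 × 4 + 3, so there are 4 full weeks plus 3 extra days.
Each full week contributes 5 weekdays (Mon–Fri): 4 × 5 = 20.
The 3 extra days are Saturday, Sunday, Monday — 1 of them qualifies.
Total: 20 + 1 = 21.

21 weekdays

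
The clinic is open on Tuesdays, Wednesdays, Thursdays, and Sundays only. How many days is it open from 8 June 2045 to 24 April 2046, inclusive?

183

8 June 2045 is a Thursday.
From 8 June 2045 to 24 April 2046 is 321 days inclusive.
321 = 7 × 45 + 6, so there are 45 full weeks plus 6 extra days.
Each full week contributes 4 days from the set (Tue, Wed, Thu, Sun): 45 × 4 = 180.
The 6 extra days are Thursday, Friday, Saturday, Sunday, Monday, Tuesday — 3 of them qualify.
Total: 180 + 3 = 183.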